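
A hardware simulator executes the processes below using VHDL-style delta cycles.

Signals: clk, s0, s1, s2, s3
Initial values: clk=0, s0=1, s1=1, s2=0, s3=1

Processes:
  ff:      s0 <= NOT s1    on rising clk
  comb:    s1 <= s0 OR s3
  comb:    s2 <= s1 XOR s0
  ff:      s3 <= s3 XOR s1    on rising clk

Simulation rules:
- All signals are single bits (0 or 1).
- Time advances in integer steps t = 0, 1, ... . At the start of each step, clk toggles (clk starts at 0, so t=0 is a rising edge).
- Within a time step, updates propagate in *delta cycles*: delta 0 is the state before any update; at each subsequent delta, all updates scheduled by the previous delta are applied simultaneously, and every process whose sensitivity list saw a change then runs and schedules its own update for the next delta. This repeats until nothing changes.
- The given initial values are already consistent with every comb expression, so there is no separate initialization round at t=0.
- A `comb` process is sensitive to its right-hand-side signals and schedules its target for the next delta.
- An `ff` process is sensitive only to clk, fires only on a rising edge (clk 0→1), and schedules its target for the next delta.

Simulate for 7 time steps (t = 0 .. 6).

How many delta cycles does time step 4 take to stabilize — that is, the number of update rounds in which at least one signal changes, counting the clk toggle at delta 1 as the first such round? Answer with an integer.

3

t=0 Δ0: s3=1 clk=0 s1=1 s0=1 s2=0
  Δ1: clk:0→1
  Δ2: s3:1→0, s0:1→0
  Δ3: s1:1→0, s2:0→1
  Δ4: s2:1→0
  (4Δ to stable)
t=1 Δ0: s3=0 clk=1 s1=0 s0=0 s2=0
  Δ1: clk:1→0
  (1Δ to stable)
t=2 Δ0: s3=0 clk=0 s1=0 s0=0 s2=0
  Δ1: clk:0→1
  Δ2: s0:0→1
  Δ3: s1:0→1, s2:0→1
  Δ4: s2:1→0
  (4Δ to stable)
t=3 Δ0: s3=0 clk=1 s1=1 s0=1 s2=0
  Δ1: clk:1→0
  (1Δ to stable)
t=4 Δ0: s3=0 clk=0 s1=1 s0=1 s2=0
  Δ1: clk:0→1
  Δ2: s3:0→1, s0:1→0
  Δ3: s2:0→1
  (3Δ to stable)
t=5 Δ0: s3=1 clk=1 s1=1 s0=0 s2=1
  Δ1: clk:1→0
  (1Δ to stable)
t=6 Δ0: s3=1 clk=0 s1=1 s0=0 s2=1
  Δ1: clk:0→1
  Δ2: s3:1→0
  Δ3: s1:1→0
  Δ4: s2:1→0
  (4Δ to stable)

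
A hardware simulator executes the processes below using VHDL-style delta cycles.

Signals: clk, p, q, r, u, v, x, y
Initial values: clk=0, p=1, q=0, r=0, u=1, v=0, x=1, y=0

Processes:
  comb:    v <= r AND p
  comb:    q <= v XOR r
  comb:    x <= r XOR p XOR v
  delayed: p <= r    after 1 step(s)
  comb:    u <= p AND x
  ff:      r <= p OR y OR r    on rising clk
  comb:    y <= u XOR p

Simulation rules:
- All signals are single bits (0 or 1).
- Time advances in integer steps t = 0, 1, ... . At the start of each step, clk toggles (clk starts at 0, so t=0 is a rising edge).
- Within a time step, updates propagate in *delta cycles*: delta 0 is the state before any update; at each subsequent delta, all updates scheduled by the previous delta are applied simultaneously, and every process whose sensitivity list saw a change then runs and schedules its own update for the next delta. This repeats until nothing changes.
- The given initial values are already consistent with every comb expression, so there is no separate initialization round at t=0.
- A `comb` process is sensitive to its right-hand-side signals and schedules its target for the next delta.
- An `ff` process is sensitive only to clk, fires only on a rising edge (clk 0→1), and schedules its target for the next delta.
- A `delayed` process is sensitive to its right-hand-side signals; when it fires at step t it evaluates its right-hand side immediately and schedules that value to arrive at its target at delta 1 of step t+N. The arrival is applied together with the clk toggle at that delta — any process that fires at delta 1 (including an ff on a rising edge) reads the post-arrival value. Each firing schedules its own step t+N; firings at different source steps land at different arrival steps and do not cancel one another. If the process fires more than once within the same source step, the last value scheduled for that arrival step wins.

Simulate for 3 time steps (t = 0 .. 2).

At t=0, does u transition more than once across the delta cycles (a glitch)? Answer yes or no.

[bits: u,clk,v,p,r,q,x,y]
t=0: Δ0=10010010 Δ1=11010010 Δ2=11011010 Δ3=11111100 Δ4=01111010 Δ5=11111011 Δ6=11111010 | 6Δ
t=1: Δ0=11111010 Δ1=10111010 | 1Δ
t=2: Δ0=10111010 Δ1=11111010 | 1Δ

yes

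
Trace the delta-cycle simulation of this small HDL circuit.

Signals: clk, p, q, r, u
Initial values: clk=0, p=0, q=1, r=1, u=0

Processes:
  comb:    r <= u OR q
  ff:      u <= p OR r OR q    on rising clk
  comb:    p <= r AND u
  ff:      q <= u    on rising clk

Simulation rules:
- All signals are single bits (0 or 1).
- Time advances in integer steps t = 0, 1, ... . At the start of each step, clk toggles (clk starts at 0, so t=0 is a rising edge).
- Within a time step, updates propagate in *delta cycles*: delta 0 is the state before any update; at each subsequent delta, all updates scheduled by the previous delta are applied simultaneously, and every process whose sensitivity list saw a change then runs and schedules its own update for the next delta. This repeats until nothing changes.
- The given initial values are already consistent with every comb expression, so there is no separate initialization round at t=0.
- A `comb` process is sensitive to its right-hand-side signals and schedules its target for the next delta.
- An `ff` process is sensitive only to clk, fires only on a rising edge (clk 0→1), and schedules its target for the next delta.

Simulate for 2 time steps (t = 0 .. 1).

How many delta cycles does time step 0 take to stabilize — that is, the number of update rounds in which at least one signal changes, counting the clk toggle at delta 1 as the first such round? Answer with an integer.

3

t0.Δ0 u=0 r=1 q=1 clk=0 p=0
t0.Δ1 u=0 r=1 q=1 clk=1 p=0
t0.Δ2 u=1 r=1 q=0 clk=1 p=0
t0.Δ3 u=1 r=1 q=0 clk=1 p=1
t1.Δ0 u=1 r=1 q=0 clk=1 p=1
t1.Δ1 u=1 r=1 q=0 clk=0 p=1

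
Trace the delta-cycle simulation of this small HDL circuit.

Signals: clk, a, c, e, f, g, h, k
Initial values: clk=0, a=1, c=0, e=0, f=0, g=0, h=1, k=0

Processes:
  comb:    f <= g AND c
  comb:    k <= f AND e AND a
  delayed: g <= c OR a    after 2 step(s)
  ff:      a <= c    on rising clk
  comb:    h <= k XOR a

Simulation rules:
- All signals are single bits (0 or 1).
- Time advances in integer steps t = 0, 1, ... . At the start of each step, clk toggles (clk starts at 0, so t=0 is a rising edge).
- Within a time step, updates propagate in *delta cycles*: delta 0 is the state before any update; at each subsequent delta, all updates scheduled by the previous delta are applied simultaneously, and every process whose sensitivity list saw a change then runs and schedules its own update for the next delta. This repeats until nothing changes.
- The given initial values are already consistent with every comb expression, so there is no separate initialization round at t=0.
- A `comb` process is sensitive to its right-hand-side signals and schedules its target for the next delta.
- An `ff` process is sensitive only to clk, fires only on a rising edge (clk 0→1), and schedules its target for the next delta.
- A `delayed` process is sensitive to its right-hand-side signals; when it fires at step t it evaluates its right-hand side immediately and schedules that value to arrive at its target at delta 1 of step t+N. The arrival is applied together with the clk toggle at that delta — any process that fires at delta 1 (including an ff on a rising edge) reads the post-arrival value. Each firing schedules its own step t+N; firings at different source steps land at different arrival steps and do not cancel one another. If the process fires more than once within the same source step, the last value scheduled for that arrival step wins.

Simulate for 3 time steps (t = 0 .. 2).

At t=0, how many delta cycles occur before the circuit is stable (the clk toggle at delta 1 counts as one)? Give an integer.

3

[bits: k,a,clk,h,f,g,c,e]
t=0: Δ0=01010000 Δ1=01110000 Δ2=00110000 Δ3=00100000 | 3Δ
t=1: Δ0=00100000 Δ1=00000000 | 1Δ
t=2: Δ0=00000000 Δ1=00100000 | 1Δ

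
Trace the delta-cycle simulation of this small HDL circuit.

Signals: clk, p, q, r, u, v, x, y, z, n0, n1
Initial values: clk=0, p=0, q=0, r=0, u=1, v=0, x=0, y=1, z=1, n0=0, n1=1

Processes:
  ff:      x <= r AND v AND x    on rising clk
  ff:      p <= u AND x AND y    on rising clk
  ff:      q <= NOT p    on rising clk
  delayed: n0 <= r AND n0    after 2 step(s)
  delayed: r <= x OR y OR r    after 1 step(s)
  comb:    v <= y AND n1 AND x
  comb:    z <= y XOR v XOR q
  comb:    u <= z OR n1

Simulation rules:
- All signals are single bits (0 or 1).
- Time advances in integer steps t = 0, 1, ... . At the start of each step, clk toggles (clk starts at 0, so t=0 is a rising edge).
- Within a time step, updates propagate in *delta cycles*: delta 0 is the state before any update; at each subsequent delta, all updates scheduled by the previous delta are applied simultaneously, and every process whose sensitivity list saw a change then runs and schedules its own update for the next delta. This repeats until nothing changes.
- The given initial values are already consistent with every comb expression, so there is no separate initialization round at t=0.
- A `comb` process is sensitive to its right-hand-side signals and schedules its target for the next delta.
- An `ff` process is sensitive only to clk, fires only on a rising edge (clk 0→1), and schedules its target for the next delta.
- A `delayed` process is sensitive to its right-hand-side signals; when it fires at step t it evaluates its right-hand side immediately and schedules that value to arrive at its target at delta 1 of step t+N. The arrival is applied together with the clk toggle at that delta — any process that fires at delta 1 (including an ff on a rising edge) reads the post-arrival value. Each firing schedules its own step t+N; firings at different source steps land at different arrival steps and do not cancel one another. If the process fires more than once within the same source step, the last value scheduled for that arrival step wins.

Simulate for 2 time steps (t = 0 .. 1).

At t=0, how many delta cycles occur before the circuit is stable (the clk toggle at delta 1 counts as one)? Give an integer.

3

t=0 Δ0: v=0 z=1 p=0 u=1 r=0 n1=1 clk=0 y=1 x=0 n0=0 q=0
  Δ1: clk:0→1
  Δ2: q:0→1
  Δ3: z:1→0
  (3Δ to stable)
t=1 Δ0: v=0 z=0 p=0 u=1 r=0 n1=1 clk=1 y=1 x=0 n0=0 q=1
  Δ1: clk:1→0
  (1Δ to stable)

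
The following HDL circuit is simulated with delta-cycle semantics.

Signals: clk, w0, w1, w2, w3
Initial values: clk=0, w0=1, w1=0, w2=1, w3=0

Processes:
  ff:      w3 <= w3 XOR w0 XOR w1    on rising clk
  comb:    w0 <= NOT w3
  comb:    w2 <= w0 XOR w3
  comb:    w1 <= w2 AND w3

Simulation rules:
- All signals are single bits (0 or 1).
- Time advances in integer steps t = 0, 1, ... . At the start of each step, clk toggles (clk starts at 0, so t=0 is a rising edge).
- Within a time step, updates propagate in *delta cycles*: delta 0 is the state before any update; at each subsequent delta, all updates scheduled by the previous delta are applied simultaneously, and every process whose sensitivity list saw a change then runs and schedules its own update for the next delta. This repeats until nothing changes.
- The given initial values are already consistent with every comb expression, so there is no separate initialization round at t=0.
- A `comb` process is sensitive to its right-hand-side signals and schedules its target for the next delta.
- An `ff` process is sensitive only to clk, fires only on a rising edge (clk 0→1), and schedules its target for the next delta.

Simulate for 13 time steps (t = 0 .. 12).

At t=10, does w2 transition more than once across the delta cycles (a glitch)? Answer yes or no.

t0.Δ0 clk=0 w2=1 w1=0 w0=1 w3=0
t0.Δ1 clk=1 w2=1 w1=0 w0=1 w3=0
t0.Δ2 clk=1 w2=1 w1=0 w0=1 w3=1
t0.Δ3 clk=1 w2=0 w1=1 w0=0 w3=1
t0.Δ4 clk=1 w2=1 w1=0 w0=0 w3=1
t0.Δ5 clk=1 w2=1 w1=1 w0=0 w3=1
t1.Δ0 clk=1 w2=1 w1=1 w0=0 w3=1
t1.Δ1 clk=0 w2=1 w1=1 w0=0 w3=1
t2.Δ0 clk=0 w2=1 w1=1 w0=0 w3=1
t2.Δ1 clk=1 w2=1 w1=1 w0=0 w3=1
t2.Δ2 clk=1 w2=1 w1=1 w0=0 w3=0
t2.Δ3 clk=1 w2=0 w1=0 w0=1 w3=0
t2.Δ4 clk=1 w2=1 w1=0 w0=1 w3=0
t3.Δ0 clk=1 w2=1 w1=0 w0=1 w3=0
t3.Δ1 clk=0 w2=1 w1=0 w0=1 w3=0
t4.Δ0 clk=0 w2=1 w1=0 w0=1 w3=0
t4.Δ1 clk=1 w2=1 w1=0 w0=1 w3=0
t4.Δ2 clk=1 w2=1 w1=0 w0=1 w3=1
t4.Δ3 clk=1 w2=0 w1=1 w0=0 w3=1
t4.Δ4 clk=1 w2=1 w1=0 w0=0 w3=1
t4.Δ5 clk=1 w2=1 w1=1 w0=0 w3=1
t5.Δ0 clk=1 w2=1 w1=1 w0=0 w3=1
t5.Δ1 clk=0 w2=1 w1=1 w0=0 w3=1
t6.Δ0 clk=0 w2=1 w1=1 w0=0 w3=1
t6.Δ1 clk=1 w2=1 w1=1 w0=0 w3=1
t6.Δ2 clk=1 w2=1 w1=1 w0=0 w3=0
t6.Δ3 clk=1 w2=0 w1=0 w0=1 w3=0
t6.Δ4 clk=1 w2=1 w1=0 w0=1 w3=0
t7.Δ0 clk=1 w2=1 w1=0 w0=1 w3=0
t7.Δ1 clk=0 w2=1 w1=0 w0=1 w3=0
t8.Δ0 clk=0 w2=1 w1=0 w0=1 w3=0
t8.Δ1 clk=1 w2=1 w1=0 w0=1 w3=0
t8.Δ2 clk=1 w2=1 w1=0 w0=1 w3=1
t8.Δ3 clk=1 w2=0 w1=1 w0=0 w3=1
t8.Δ4 clk=1 w2=1 w1=0 w0=0 w3=1
t8.Δ5 clk=1 w2=1 w1=1 w0=0 w3=1
t9.Δ0 clk=1 w2=1 w1=1 w0=0 w3=1
t9.Δ1 clk=0 w2=1 w1=1 w0=0 w3=1
t10.Δ0 clk=0 w2=1 w1=1 w0=0 w3=1
t10.Δ1 clk=1 w2=1 w1=1 w0=0 w3=1
t10.Δ2 clk=1 w2=1 w1=1 w0=0 w3=0
t10.Δ3 clk=1 w2=0 w1=0 w0=1 w3=0
t10.Δ4 clk=1 w2=1 w1=0 w0=1 w3=0
t11.Δ0 clk=1 w2=1 w1=0 w0=1 w3=0
t11.Δ1 clk=0 w2=1 w1=0 w0=1 w3=0
t12.Δ0 clk=0 w2=1 w1=0 w0=1 w3=0
t12.Δ1 clk=1 w2=1 w1=0 w0=1 w3=0
t12.Δ2 clk=1 w2=1 w1=0 w0=1 w3=1
t12.Δ3 clk=1 w2=0 w1=1 w0=0 w3=1
t12.Δ4 clk=1 w2=1 w1=0 w0=0 w3=1
t12.Δ5 clk=1 w2=1 w1=1 w0=0 w3=1

yes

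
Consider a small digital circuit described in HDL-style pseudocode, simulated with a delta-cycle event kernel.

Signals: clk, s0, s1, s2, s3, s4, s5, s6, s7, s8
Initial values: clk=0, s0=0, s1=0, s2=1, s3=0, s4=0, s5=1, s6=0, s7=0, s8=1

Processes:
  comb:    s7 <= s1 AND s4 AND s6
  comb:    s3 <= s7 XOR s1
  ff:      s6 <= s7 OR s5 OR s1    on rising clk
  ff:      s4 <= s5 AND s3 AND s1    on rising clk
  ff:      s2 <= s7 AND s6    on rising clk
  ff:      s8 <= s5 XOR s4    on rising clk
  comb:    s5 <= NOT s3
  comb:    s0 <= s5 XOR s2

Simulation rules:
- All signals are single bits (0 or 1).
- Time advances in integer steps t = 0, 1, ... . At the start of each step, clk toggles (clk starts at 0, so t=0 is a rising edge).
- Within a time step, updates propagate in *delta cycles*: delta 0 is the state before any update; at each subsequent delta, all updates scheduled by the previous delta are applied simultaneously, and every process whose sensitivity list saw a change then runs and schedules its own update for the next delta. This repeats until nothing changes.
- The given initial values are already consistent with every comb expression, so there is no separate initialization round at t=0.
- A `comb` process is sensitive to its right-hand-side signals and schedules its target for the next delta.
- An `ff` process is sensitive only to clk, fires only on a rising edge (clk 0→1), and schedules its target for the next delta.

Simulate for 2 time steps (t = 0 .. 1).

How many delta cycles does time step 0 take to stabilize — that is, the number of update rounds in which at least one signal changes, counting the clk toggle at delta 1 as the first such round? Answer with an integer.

t=0 Δ0: s2=1 s1=0 s3=0 s4=0 clk=0 s7=0 s8=1 s0=0 s6=0 s5=1
  Δ1: clk:0→1
  Δ2: s2:1→0, s6:0→1
  Δ3: s0:0→1
  (3Δ to stable)
t=1 Δ0: s2=0 s1=0 s3=0 s4=0 clk=1 s7=0 s8=1 s0=1 s6=1 s5=1
  Δ1: clk:1→0
  (1Δ to stable)

3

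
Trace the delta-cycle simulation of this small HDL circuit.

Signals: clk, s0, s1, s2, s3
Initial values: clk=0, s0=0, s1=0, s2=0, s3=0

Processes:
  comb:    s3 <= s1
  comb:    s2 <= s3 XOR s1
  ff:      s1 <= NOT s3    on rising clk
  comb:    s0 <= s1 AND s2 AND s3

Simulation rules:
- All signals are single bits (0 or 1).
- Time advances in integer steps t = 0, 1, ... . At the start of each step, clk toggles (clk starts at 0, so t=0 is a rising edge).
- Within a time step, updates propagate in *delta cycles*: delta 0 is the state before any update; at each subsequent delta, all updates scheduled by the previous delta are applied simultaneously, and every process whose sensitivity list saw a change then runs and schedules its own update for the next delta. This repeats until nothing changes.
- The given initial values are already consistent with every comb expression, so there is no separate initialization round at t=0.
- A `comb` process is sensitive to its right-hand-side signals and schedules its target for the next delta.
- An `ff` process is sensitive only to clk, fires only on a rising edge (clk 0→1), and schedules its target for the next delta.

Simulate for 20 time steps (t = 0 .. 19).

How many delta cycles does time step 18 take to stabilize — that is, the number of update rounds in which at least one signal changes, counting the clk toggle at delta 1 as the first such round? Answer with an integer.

t=0 Δ0: s2=0 s0=0 s1=0 s3=0 clk=0
  Δ1: clk:0→1
  Δ2: s1:0→1
  Δ3: s2:0→1, s3:0→1
  Δ4: s2:1→0, s0:0→1
  Δ5: s0:1→0
  (5Δ to stable)
t=1 Δ0: s2=0 s0=0 s1=1 s3=1 clk=1
  Δ1: clk:1→0
  (1Δ to stable)
t=2 Δ0: s2=0 s0=0 s1=1 s3=1 clk=0
  Δ1: clk:0→1
  Δ2: s1:1→0
  Δ3: s2:0→1, s3:1→0
  Δ4: s2:1→0
  (4Δ to stable)
t=3 Δ0: s2=0 s0=0 s1=0 s3=0 clk=1
  Δ1: clk:1→0
  (1Δ to stable)
t=4 Δ0: s2=0 s0=0 s1=0 s3=0 clk=0
  Δ1: clk:0→1
  Δ2: s1:0→1
  Δ3: s2:0→1, s3:0→1
  Δ4: s2:1→0, s0:0→1
  Δ5: s0:1→0
  (5Δ to stable)
t=5 Δ0: s2=0 s0=0 s1=1 s3=1 clk=1
  Δ1: clk:1→0
  (1Δ to stable)
t=6 Δ0: s2=0 s0=0 s1=1 s3=1 clk=0
  Δ1: clk:0→1
  Δ2: s1:1→0
  Δ3: s2:0→1, s3:1→0
  Δ4: s2:1→0
  (4Δ to stable)
t=7 Δ0: s2=0 s0=0 s1=0 s3=0 clk=1
  Δ1: clk:1→0
  (1Δ to stable)
t=8 Δ0: s2=0 s0=0 s1=0 s3=0 clk=0
  Δ1: clk:0→1
  Δ2: s1:0→1
  Δ3: s2:0→1, s3:0→1
  Δ4: s2:1→0, s0:0→1
  Δ5: s0:1→0
  (5Δ to stable)
t=9 Δ0: s2=0 s0=0 s1=1 s3=1 clk=1
  Δ1: clk:1→0
  (1Δ to stable)
t=10 Δ0: s2=0 s0=0 s1=1 s3=1 clk=0
  Δ1: clk:0→1
  Δ2: s1:1→0
  Δ3: s2:0→1, s3:1→0
  Δ4: s2:1→0
  (4Δ to stable)
t=11 Δ0: s2=0 s0=0 s1=0 s3=0 clk=1
  Δ1: clk:1→0
  (1Δ to stable)
t=12 Δ0: s2=0 s0=0 s1=0 s3=0 clk=0
  Δ1: clk:0→1
  Δ2: s1:0→1
  Δ3: s2:0→1, s3:0→1
  Δ4: s2:1→0, s0:0→1
  Δ5: s0:1→0
  (5Δ to stable)
t=13 Δ0: s2=0 s0=0 s1=1 s3=1 clk=1
  Δ1: clk:1→0
  (1Δ to stable)
t=14 Δ0: s2=0 s0=0 s1=1 s3=1 clk=0
  Δ1: clk:0→1
  Δ2: s1:1→0
  Δ3: s2:0→1, s3:1→0
  Δ4: s2:1→0
  (4Δ to stable)
t=15 Δ0: s2=0 s0=0 s1=0 s3=0 clk=1
  Δ1: clk:1→0
  (1Δ to stable)
t=16 Δ0: s2=0 s0=0 s1=0 s3=0 clk=0
  Δ1: clk:0→1
  Δ2: s1:0→1
  Δ3: s2:0→1, s3:0→1
  Δ4: s2:1→0, s0:0→1
  Δ5: s0:1→0
  (5Δ to stable)
t=17 Δ0: s2=0 s0=0 s1=1 s3=1 clk=1
  Δ1: clk:1→0
  (1Δ to stable)
t=18 Δ0: s2=0 s0=0 s1=1 s3=1 clk=0
  Δ1: clk:0→1
  Δ2: s1:1→0
  Δ3: s2:0→1, s3:1→0
  Δ4: s2:1→0
  (4Δ to stable)
t=19 Δ0: s2=0 s0=0 s1=0 s3=0 clk=1
  Δ1: clk:1→0
  (1Δ to stable)

4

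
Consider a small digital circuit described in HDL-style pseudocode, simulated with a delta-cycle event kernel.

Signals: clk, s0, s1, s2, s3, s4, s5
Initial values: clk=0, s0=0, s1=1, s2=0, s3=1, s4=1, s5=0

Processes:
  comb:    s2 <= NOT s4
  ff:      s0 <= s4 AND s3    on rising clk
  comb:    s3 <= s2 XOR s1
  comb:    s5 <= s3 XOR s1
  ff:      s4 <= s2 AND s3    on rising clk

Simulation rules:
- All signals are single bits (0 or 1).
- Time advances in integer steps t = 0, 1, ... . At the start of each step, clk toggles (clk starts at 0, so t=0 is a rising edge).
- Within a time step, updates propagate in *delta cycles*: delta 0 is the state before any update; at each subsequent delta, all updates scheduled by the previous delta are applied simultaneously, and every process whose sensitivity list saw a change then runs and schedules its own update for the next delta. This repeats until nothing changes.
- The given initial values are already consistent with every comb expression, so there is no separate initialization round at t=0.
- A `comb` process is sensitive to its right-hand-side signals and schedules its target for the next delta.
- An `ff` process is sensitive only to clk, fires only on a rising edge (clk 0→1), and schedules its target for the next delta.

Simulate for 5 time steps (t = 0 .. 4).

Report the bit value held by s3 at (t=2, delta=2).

0

t0.Δ0 s0=0 s5=0 s1=1 clk=0 s2=0 s4=1 s3=1
t0.Δ1 s0=0 s5=0 s1=1 clk=1 s2=0 s4=1 s3=1
t0.Δ2 s0=1 s5=0 s1=1 clk=1 s2=0 s4=0 s3=1
t0.Δ3 s0=1 s5=0 s1=1 clk=1 s2=1 s4=0 s3=1
t0.Δ4 s0=1 s5=0 s1=1 clk=1 s2=1 s4=0 s3=0
t0.Δ5 s0=1 s5=1 s1=1 clk=1 s2=1 s4=0 s3=0
t1.Δ0 s0=1 s5=1 s1=1 clk=1 s2=1 s4=0 s3=0
t1.Δ1 s0=1 s5=1 s1=1 clk=0 s2=1 s4=0 s3=0
t2.Δ0 s0=1 s5=1 s1=1 clk=0 s2=1 s4=0 s3=0
t2.Δ1 s0=1 s5=1 s1=1 clk=1 s2=1 s4=0 s3=0
t2.Δ2 s0=0 s5=1 s1=1 clk=1 s2=1 s4=0 s3=0
t3.Δ0 s0=0 s5=1 s1=1 clk=1 s2=1 s4=0 s3=0
t3.Δ1 s0=0 s5=1 s1=1 clk=0 s2=1 s4=0 s3=0
t4.Δ0 s0=0 s5=1 s1=1 clk=0 s2=1 s4=0 s3=0
t4.Δ1 s0=0 s5=1 s1=1 clk=1 s2=1 s4=0 s3=0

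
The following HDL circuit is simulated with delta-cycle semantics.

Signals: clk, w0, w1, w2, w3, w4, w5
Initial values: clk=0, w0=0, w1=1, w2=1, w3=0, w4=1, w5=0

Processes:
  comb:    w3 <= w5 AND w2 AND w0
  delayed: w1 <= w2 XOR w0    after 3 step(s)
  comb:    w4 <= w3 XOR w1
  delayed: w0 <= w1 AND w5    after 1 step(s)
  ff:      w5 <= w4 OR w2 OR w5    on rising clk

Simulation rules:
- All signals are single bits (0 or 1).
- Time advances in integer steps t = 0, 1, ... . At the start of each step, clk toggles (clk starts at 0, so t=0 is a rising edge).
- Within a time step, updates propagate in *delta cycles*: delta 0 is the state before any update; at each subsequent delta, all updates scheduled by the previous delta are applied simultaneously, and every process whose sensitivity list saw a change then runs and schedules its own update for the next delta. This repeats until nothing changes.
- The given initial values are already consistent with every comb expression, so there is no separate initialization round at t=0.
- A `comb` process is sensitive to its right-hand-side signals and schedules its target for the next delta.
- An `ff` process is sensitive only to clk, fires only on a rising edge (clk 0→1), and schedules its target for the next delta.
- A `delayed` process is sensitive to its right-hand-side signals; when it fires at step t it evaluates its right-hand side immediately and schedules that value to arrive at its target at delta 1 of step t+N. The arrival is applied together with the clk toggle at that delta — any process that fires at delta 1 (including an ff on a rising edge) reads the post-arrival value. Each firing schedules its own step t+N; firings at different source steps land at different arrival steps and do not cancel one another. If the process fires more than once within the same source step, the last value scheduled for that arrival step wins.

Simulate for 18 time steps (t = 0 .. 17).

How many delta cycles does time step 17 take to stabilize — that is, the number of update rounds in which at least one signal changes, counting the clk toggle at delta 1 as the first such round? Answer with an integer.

t0.Δ0 w4=1 w0=0 clk=0 w2=1 w3=0 w1=1 w5=0
t0.Δ1 w4=1 w0=0 clk=1 w2=1 w3=0 w1=1 w5=0
t0.Δ2 w4=1 w0=0 clk=1 w2=1 w3=0 w1=1 w5=1
t1.Δ0 w4=1 w0=0 clk=1 w2=1 w3=0 w1=1 w5=1
t1.Δ1 w4=1 w0=1 clk=0 w2=1 w3=0 w1=1 w5=1
t1.Δ2 w4=1 w0=1 clk=0 w2=1 w3=1 w1=1 w5=1
t1.Δ3 w4=0 w0=1 clk=0 w2=1 w3=1 w1=1 w5=1
t2.Δ0 w4=0 w0=1 clk=0 w2=1 w3=1 w1=1 w5=1
t2.Δ1 w4=0 w0=1 clk=1 w2=1 w3=1 w1=1 w5=1
t3.Δ0 w4=0 w0=1 clk=1 w2=1 w3=1 w1=1 w5=1
t3.Δ1 w4=0 w0=1 clk=0 w2=1 w3=1 w1=1 w5=1
t4.Δ0 w4=0 w0=1 clk=0 w2=1 w3=1 w1=1 w5=1
t4.Δ1 w4=0 w0=1 clk=1 w2=1 w3=1 w1=0 w5=1
t4.Δ2 w4=1 w0=1 clk=1 w2=1 w3=1 w1=0 w5=1
t5.Δ0 w4=1 w0=1 clk=1 w2=1 w3=1 w1=0 w5=1
t5.Δ1 w4=1 w0=0 clk=0 w2=1 w3=1 w1=0 w5=1
t5.Δ2 w4=1 w0=0 clk=0 w2=1 w3=0 w1=0 w5=1
t5.Δ3 w4=0 w0=0 clk=0 w2=1 w3=0 w1=0 w5=1
t6.Δ0 w4=0 w0=0 clk=0 w2=1 w3=0 w1=0 w5=1
t6.Δ1 w4=0 w0=0 clk=1 w2=1 w3=0 w1=0 w5=1
t7.Δ0 w4=0 w0=0 clk=1 w2=1 w3=0 w1=0 w5=1
t7.Δ1 w4=0 w0=0 clk=0 w2=1 w3=0 w1=0 w5=1
t8.Δ0 w4=0 w0=0 clk=0 w2=1 w3=0 w1=0 w5=1
t8.Δ1 w4=0 w0=0 clk=1 w2=1 w3=0 w1=1 w5=1
t8.Δ2 w4=1 w0=0 clk=1 w2=1 w3=0 w1=1 w5=1
t9.Δ0 w4=1 w0=0 clk=1 w2=1 w3=0 w1=1 w5=1
t9.Δ1 w4=1 w0=1 clk=0 w2=1 w3=0 w1=1 w5=1
t9.Δ2 w4=1 w0=1 clk=0 w2=1 w3=1 w1=1 w5=1
t9.Δ3 w4=0 w0=1 clk=0 w2=1 w3=1 w1=1 w5=1
t10.Δ0 w4=0 w0=1 clk=0 w2=1 w3=1 w1=1 w5=1
t10.Δ1 w4=0 w0=1 clk=1 w2=1 w3=1 w1=1 w5=1
t11.Δ0 w4=0 w0=1 clk=1 w2=1 w3=1 w1=1 w5=1
t11.Δ1 w4=0 w0=1 clk=0 w2=1 w3=1 w1=1 w5=1
t12.Δ0 w4=0 w0=1 clk=0 w2=1 w3=1 w1=1 w5=1
t12.Δ1 w4=0 w0=1 clk=1 w2=1 w3=1 w1=0 w5=1
t12.Δ2 w4=1 w0=1 clk=1 w2=1 w3=1 w1=0 w5=1
t13.Δ0 w4=1 w0=1 clk=1 w2=1 w3=1 w1=0 w5=1
t13.Δ1 w4=1 w0=0 clk=0 w2=1 w3=1 w1=0 w5=1
t13.Δ2 w4=1 w0=0 clk=0 w2=1 w3=0 w1=0 w5=1
t13.Δ3 w4=0 w0=0 clk=0 w2=1 w3=0 w1=0 w5=1
t14.Δ0 w4=0 w0=0 clk=0 w2=1 w3=0 w1=0 w5=1
t14.Δ1 w4=0 w0=0 clk=1 w2=1 w3=0 w1=0 w5=1
t15.Δ0 w4=0 w0=0 clk=1 w2=1 w3=0 w1=0 w5=1
t15.Δ1 w4=0 w0=0 clk=0 w2=1 w3=0 w1=0 w5=1
t16.Δ0 w4=0 w0=0 clk=0 w2=1 w3=0 w1=0 w5=1
t16.Δ1 w4=0 w0=0 clk=1 w2=1 w3=0 w1=1 w5=1
t16.Δ2 w4=1 w0=0 clk=1 w2=1 w3=0 w1=1 w5=1
t17.Δ0 w4=1 w0=0 clk=1 w2=1 w3=0 w1=1 w5=1
t17.Δ1 w4=1 w0=1 clk=0 w2=1 w3=0 w1=1 w5=1
t17.Δ2 w4=1 w0=1 clk=0 w2=1 w3=1 w1=1 w5=1
t17.Δ3 w4=0 w0=1 clk=0 w2=1 w3=1 w1=1 w5=1

3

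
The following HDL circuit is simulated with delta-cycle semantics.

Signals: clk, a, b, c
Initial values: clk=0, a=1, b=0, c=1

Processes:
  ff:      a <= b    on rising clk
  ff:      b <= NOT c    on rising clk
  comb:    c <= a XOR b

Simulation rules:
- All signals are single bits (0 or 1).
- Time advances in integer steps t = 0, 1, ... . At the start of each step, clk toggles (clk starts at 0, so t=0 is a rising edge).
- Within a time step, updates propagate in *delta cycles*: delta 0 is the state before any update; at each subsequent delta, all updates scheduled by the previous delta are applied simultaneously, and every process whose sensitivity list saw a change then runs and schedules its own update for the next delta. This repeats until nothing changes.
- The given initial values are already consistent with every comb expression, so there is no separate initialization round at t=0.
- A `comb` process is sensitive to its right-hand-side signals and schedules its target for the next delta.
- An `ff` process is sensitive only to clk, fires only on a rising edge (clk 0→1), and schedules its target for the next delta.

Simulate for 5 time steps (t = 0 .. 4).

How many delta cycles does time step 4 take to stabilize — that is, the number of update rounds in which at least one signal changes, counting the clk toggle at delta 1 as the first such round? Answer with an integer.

[bits: b,a,clk,c]
t=0: Δ0=0101 Δ1=0111 Δ2=0011 Δ3=0010 | 3Δ
t=1: Δ0=0010 Δ1=0000 | 1Δ
t=2: Δ0=0000 Δ1=0010 Δ2=1010 Δ3=1011 | 3Δ
t=3: Δ0=1011 Δ1=1001 | 1Δ
t=4: Δ0=1001 Δ1=1011 Δ2=0111 | 2Δ

2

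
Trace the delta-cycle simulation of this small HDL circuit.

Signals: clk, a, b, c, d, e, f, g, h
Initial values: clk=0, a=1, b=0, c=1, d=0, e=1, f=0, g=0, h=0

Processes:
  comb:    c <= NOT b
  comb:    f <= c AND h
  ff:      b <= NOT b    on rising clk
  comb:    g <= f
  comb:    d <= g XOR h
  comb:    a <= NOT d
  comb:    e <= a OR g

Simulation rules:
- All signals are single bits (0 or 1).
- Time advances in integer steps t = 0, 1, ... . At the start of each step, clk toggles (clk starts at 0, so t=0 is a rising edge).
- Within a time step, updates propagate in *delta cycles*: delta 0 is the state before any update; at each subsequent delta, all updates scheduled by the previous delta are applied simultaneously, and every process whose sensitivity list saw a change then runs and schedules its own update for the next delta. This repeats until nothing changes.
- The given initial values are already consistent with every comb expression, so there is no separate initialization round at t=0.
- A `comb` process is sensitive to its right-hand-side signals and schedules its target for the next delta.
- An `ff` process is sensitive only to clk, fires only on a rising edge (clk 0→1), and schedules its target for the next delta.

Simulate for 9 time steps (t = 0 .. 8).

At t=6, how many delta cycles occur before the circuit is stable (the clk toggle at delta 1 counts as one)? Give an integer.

t=0 Δ0: d=0 h=0 e=1 g=0 c=1 b=0 f=0 clk=0 a=1
  Δ1: clk:0→1
  Δ2: b:0→1
  Δ3: c:1→0
  (3Δ to stable)
t=1 Δ0: d=0 h=0 e=1 g=0 c=0 b=1 f=0 clk=1 a=1
  Δ1: clk:1→0
  (1Δ to stable)
t=2 Δ0: d=0 h=0 e=1 g=0 c=0 b=1 f=0 clk=0 a=1
  Δ1: clk:0→1
  Δ2: b:1→0
  Δ3: c:0→1
  (3Δ to stable)
t=3 Δ0: d=0 h=0 e=1 g=0 c=1 b=0 f=0 clk=1 a=1
  Δ1: clk:1→0
  (1Δ to stable)
t=4 Δ0: d=0 h=0 e=1 g=0 c=1 b=0 f=0 clk=0 a=1
  Δ1: clk:0→1
  Δ2: b:0→1
  Δ3: c:1→0
  (3Δ to stable)
t=5 Δ0: d=0 h=0 e=1 g=0 c=0 b=1 f=0 clk=1 a=1
  Δ1: clk:1→0
  (1Δ to stable)
t=6 Δ0: d=0 h=0 e=1 g=0 c=0 b=1 f=0 clk=0 a=1
  Δ1: clk:0→1
  Δ2: b:1→0
  Δ3: c:0→1
  (3Δ to stable)
t=7 Δ0: d=0 h=0 e=1 g=0 c=1 b=0 f=0 clk=1 a=1
  Δ1: clk:1→0
  (1Δ to stable)
t=8 Δ0: d=0 h=0 e=1 g=0 c=1 b=0 f=0 clk=0 a=1
  Δ1: clk:0→1
  Δ2: b:0→1
  Δ3: c:1→0
  (3Δ to stable)

3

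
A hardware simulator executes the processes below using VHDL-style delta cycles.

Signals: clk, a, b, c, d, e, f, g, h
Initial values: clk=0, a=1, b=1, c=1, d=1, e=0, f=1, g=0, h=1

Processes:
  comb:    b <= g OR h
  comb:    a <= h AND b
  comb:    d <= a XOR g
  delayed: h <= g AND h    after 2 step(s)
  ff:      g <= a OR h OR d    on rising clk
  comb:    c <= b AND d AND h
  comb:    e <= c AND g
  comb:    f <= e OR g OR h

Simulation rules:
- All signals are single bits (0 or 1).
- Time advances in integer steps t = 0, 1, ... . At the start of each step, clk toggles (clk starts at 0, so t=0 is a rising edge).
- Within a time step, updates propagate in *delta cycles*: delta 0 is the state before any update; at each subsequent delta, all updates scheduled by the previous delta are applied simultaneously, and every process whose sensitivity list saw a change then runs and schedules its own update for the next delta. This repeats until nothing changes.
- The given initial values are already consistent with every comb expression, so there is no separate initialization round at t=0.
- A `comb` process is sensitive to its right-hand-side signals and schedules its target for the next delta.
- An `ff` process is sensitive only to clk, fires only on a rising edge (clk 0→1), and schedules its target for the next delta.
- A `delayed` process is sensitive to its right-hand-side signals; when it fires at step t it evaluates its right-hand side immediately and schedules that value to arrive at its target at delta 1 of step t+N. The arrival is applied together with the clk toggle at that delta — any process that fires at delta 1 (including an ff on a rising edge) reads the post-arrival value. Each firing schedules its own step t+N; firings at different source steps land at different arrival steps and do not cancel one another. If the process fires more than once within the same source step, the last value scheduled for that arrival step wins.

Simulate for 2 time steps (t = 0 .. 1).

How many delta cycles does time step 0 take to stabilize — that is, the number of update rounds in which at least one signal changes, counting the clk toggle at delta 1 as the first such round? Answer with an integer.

t=0 Δ0: g=0 e=0 b=1 a=1 clk=0 h=1 f=1 c=1 d=1
  Δ1: clk:0→1
  Δ2: g:0→1
  Δ3: e:0→1, d:1→0
  Δ4: c:1→0
  Δ5: e:1→0
  (5Δ to stable)
t=1 Δ0: g=1 e=0 b=1 a=1 clk=1 h=1 f=1 c=0 d=0
  Δ1: clk:1→0
  (1Δ to stable)

5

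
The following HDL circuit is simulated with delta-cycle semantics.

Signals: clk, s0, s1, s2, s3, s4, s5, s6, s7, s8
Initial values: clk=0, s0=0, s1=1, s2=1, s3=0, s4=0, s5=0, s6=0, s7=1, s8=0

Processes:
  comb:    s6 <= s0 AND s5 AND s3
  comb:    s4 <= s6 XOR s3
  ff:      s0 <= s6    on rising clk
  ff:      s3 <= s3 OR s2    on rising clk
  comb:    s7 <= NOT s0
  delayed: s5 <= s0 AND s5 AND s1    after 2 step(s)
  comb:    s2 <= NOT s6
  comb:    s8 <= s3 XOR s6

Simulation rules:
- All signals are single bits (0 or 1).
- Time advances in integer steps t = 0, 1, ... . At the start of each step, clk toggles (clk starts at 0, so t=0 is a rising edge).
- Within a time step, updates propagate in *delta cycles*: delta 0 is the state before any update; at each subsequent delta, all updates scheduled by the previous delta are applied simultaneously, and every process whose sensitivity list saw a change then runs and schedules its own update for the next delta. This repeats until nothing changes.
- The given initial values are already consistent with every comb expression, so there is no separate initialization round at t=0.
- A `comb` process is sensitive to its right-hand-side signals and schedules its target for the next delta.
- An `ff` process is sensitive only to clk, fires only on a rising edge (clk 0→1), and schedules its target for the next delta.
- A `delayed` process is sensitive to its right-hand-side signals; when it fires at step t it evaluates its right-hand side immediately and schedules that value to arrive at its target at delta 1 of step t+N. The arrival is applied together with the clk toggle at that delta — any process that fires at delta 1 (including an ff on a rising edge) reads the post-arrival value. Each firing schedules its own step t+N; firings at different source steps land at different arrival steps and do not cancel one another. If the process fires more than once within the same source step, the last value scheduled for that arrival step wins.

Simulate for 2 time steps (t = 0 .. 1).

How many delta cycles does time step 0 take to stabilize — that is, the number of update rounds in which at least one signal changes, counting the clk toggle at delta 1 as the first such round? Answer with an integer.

t=0 Δ0: s7=1 s4=0 s5=0 s6=0 s2=1 s0=0 clk=0 s8=0 s1=1 s3=0
  Δ1: clk:0→1
  Δ2: s3:0→1
  Δ3: s4:0→1, s8:0→1
  (3Δ to stable)
t=1 Δ0: s7=1 s4=1 s5=0 s6=0 s2=1 s0=0 clk=1 s8=1 s1=1 s3=1
  Δ1: clk:1→0
  (1Δ to stable)

3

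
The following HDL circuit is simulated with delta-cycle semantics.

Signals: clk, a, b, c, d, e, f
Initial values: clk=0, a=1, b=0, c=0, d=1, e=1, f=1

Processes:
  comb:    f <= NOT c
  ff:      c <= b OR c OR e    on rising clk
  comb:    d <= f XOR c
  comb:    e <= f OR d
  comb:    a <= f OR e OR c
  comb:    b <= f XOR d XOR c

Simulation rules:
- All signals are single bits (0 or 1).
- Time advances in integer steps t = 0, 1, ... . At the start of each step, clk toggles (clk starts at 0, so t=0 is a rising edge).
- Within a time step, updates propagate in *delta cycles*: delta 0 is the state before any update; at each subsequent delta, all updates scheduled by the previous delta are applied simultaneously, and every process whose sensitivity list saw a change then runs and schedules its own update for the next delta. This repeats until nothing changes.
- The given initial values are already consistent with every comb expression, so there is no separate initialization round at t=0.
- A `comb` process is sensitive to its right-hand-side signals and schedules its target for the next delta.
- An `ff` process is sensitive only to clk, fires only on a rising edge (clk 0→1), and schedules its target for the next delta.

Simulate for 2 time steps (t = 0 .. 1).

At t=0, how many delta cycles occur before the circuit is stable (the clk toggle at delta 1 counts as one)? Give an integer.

5

t=0 Δ0: clk=0 c=0 b=0 e=1 d=1 f=1 a=1
  Δ1: clk:0→1
  Δ2: c:0→1
  Δ3: b:0→1, d:1→0, f:1→0
  Δ4: e:1→0, d:0→1
  Δ5: b:1→0, e:0→1
  (5Δ to stable)
t=1 Δ0: clk=1 c=1 b=0 e=1 d=1 f=0 a=1
  Δ1: clk:1→0
  (1Δ to stable)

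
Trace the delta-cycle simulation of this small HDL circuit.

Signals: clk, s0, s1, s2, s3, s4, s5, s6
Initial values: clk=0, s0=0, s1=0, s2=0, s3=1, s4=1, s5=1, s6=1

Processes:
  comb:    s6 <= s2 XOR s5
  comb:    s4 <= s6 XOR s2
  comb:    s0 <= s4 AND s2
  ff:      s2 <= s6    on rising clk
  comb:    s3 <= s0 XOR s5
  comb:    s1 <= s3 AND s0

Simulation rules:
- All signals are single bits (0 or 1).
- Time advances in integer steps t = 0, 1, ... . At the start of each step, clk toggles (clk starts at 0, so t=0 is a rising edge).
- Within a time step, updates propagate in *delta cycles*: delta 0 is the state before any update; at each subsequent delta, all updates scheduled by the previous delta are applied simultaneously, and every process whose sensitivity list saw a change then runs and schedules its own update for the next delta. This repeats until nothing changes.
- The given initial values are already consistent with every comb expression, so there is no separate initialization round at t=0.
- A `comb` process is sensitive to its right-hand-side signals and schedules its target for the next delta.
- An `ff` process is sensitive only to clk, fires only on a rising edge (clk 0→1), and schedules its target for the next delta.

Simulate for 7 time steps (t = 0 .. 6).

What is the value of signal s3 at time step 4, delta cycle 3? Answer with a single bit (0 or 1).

1

t=0 Δ0: s1=0 clk=0 s2=0 s4=1 s0=0 s5=1 s6=1 s3=1
  Δ1: clk:0→1
  Δ2: s2:0→1
  Δ3: s4:1→0, s0:0→1, s6:1→0
  Δ4: s1:0→1, s4:0→1, s0:1→0, s3:1→0
  Δ5: s1:1→0, s0:0→1, s3:0→1
  Δ6: s1:0→1, s3:1→0
  Δ7: s1:1→0
  (7Δ to stable)
t=1 Δ0: s1=0 clk=1 s2=1 s4=1 s0=1 s5=1 s6=0 s3=0
  Δ1: clk:1→0
  (1Δ to stable)
t=2 Δ0: s1=0 clk=0 s2=1 s4=1 s0=1 s5=1 s6=0 s3=0
  Δ1: clk:0→1
  Δ2: s2:1→0
  Δ3: s4:1→0, s0:1→0, s6:0→1
  Δ4: s4:0→1, s3:0→1
  (4Δ to stable)
t=3 Δ0: s1=0 clk=1 s2=0 s4=1 s0=0 s5=1 s6=1 s3=1
  Δ1: clk:1→0
  (1Δ to stable)
t=4 Δ0: s1=0 clk=0 s2=0 s4=1 s0=0 s5=1 s6=1 s3=1
  Δ1: clk:0→1
  Δ2: s2:0→1
  Δ3: s4:1→0, s0:0→1, s6:1→0
  Δ4: s1:0→1, s4:0→1, s0:1→0, s3:1→0
  Δ5: s1:1→0, s0:0→1, s3:0→1
  Δ6: s1:0→1, s3:1→0
  Δ7: s1:1→0
  (7Δ to stable)
t=5 Δ0: s1=0 clk=1 s2=1 s4=1 s0=1 s5=1 s6=0 s3=0
  Δ1: clk:1→0
  (1Δ to stable)
t=6 Δ0: s1=0 clk=0 s2=1 s4=1 s0=1 s5=1 s6=0 s3=0
  Δ1: clk:0→1
  Δ2: s2:1→0
  Δ3: s4:1→0, s0:1→0, s6:0→1
  Δ4: s4:0→1, s3:0→1
  (4Δ to stable)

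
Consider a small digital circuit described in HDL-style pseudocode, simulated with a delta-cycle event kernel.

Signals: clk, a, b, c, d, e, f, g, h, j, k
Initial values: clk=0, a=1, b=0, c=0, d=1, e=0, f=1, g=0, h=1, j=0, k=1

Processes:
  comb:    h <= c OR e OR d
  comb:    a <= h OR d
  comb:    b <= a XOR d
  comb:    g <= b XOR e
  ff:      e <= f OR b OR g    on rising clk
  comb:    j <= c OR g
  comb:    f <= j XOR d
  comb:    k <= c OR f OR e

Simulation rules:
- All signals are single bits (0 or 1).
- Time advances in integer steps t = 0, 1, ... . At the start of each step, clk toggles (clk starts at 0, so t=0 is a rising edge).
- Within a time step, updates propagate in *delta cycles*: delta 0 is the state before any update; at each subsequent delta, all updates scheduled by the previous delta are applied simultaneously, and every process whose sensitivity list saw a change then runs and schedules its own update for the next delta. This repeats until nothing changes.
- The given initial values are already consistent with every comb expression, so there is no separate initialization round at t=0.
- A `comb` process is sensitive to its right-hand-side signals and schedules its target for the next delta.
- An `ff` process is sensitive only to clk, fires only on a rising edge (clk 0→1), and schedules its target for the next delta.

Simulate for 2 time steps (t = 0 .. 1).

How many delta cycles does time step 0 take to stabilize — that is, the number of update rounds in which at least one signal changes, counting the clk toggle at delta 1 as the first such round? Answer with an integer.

5

[bits: clk,j,f,h,a,g,k,c,e,d,b]
t=0: Δ0=00111010010 Δ1=10111010010 Δ2=10111010110 Δ3=10111110110 Δ4=11111110110 Δ5=11011110110 | 5Δ
t=1: Δ0=11011110110 Δ1=01011110110 | 1Δ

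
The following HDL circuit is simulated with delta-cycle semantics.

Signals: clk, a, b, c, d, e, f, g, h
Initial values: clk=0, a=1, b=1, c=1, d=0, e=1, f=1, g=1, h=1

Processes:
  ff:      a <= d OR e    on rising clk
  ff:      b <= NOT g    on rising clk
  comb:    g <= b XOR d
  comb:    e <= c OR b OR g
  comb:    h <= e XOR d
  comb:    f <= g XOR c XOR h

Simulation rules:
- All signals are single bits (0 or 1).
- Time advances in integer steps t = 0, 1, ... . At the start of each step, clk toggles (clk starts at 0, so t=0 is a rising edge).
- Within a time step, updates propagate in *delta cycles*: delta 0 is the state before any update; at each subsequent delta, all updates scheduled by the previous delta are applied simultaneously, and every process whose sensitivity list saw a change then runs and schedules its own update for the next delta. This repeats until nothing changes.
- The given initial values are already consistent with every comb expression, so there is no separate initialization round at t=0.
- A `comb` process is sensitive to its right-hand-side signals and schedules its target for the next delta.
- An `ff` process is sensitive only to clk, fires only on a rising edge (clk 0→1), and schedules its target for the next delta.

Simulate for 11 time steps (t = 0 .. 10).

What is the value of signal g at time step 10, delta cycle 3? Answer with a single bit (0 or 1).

1

t=0 Δ0: d=0 e=1 f=1 clk=0 a=1 b=1 c=1 h=1 g=1
  Δ1: clk:0→1
  Δ2: b:1→0
  Δ3: g:1→0
  Δ4: f:1→0
  (4Δ to stable)
t=1 Δ0: d=0 e=1 f=0 clk=1 a=1 b=0 c=1 h=1 g=0
  Δ1: clk:1→0
  (1Δ to stable)
t=2 Δ0: d=0 e=1 f=0 clk=0 a=1 b=0 c=1 h=1 g=0
  Δ1: clk:0→1
  Δ2: b:0→1
  Δ3: g:0→1
  Δ4: f:0→1
  (4Δ to stable)
t=3 Δ0: d=0 e=1 f=1 clk=1 a=1 b=1 c=1 h=1 g=1
  Δ1: clk:1→0
  (1Δ to stable)
t=4 Δ0: d=0 e=1 f=1 clk=0 a=1 b=1 c=1 h=1 g=1
  Δ1: clk:0→1
  Δ2: b:1→0
  Δ3: g:1→0
  Δ4: f:1→0
  (4Δ to stable)
t=5 Δ0: d=0 e=1 f=0 clk=1 a=1 b=0 c=1 h=1 g=0
  Δ1: clk:1→0
  (1Δ to stable)
t=6 Δ0: d=0 e=1 f=0 clk=0 a=1 b=0 c=1 h=1 g=0
  Δ1: clk:0→1
  Δ2: b:0→1
  Δ3: g:0→1
  Δ4: f:0→1
  (4Δ to stable)
t=7 Δ0: d=0 e=1 f=1 clk=1 a=1 b=1 c=1 h=1 g=1
  Δ1: clk:1→0
  (1Δ to stable)
t=8 Δ0: d=0 e=1 f=1 clk=0 a=1 b=1 c=1 h=1 g=1
  Δ1: clk:0→1
  Δ2: b:1→0
  Δ3: g:1→0
  Δ4: f:1→0
  (4Δ to stable)
t=9 Δ0: d=0 e=1 f=0 clk=1 a=1 b=0 c=1 h=1 g=0
  Δ1: clk:1→0
  (1Δ to stable)
t=10 Δ0: d=0 e=1 f=0 clk=0 a=1 b=0 c=1 h=1 g=0
  Δ1: clk:0→1
  Δ2: b:0→1
  Δ3: g:0→1
  Δ4: f:0→1
  (4Δ to stable)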